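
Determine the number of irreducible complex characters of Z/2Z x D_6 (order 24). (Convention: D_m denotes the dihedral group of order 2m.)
12

Justification: The number of irreducible complex representations of a finite group equals its number of conjugacy classes. For a direct product, #classes(G x H) = #classes(G) * #classes(H). Z/2Z has 2 classes (abelian), D_6 has 6 classes, so 2 * 6 = 12, so Z/2Z x D_6 (order 24) has exactly 12 irreducible complex representations.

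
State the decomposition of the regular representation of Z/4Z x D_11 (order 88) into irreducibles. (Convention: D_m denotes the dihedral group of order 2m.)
Each irreducible V_i of dimension d_i appears with multiplicity d_i, i.e. rho_reg = (direct sum over all irreducibles V_i) d_i V_i. The irreducible dimensions for Z/4Z x D_11 are 1, 1, 1, 1, 1, 1, 1, 1, 2, 2, 2, 2, 2, 2, 2, 2, 2, 2, 2, 2, 2, 2, 2, 2, 2, 2, 2, 2: 8 irreducibles of dimension 1, each with multiplicity 1; 20 irreducibles of dimension 2, each with multiplicity 2. Total dimension 8*1*1 + 20*2*2 = 88 = |G|.

Justification: General theorem: in the regular representation of a finite group G, each irreducible appears with multiplicity equal to its dimension. Check: dim(rho_reg) = sum d_i^2 = 1 + 1 + 1 + 1 + 1 + 1 + 1 + 1 + 4 + 4 + 4 + 4 + 4 + 4 + 4 + 4 + 4 + 4 + 4 + 4 + 4 + 4 + 4 + 4 + 4 + 4 + 4 + 4 = 88 = |G|.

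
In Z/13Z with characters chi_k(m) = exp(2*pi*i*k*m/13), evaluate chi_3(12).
chi_3(12) = zeta_13^36 = exp(-6*I*pi/13)

Details: chi_3(12) = zeta_13^(3*12) = zeta_13^36. Since zeta_13^13 = 1, this equals zeta_13^10 = exp(2*pi*i*10/13) = exp(-6*I*pi/13).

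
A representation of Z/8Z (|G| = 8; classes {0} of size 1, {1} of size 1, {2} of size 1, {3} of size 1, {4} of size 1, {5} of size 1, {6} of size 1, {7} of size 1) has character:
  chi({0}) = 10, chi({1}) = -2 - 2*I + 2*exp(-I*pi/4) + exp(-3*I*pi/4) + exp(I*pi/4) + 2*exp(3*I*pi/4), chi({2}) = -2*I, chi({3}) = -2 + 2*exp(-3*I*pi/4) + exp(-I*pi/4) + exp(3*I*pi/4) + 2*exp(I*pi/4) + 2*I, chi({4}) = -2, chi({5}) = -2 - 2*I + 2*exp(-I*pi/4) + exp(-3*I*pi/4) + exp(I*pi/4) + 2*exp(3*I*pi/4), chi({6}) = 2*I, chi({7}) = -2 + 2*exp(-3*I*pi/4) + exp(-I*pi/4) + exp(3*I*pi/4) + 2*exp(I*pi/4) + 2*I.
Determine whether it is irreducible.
Not irreducible (reducible): <chi, chi> = 18 > 1.

Why: <chi, chi> = (1/|G|) sum_C |C| * |chi(C)|^2 = (1/8)[1*|10|^2 + 1*|-2 - 2*I + 2*exp(-I*pi/4) + exp(-3*I*pi/4) + exp(I*pi/4) + 2*exp(3*I*pi/4)|^2 + 1*|-2*I|^2 + 1*|-2 + 2*exp(-3*I*pi/4) + exp(-I*pi/4) + exp(3*I*pi/4) + 2*exp(I*pi/4) + 2*I|^2 + 1*|-2|^2 + 1*|-2 - 2*I + 2*exp(-I*pi/4) + exp(-3*I*pi/4) + exp(I*pi/4) + 2*exp(3*I*pi/4)|^2 + 1*|2*I|^2 + 1*|-2 + 2*exp(-3*I*pi/4) + exp(-I*pi/4) + exp(3*I*pi/4) + 2*exp(I*pi/4) + 2*I|^2]
  = (1/8)[(100) + (8) + (4) + (8) + (4) + (8) + (4) + (8)] = 144/8 = 18.
(Exp terms are combined using exp(i*s)*conj(exp(i*t)) = exp(i*(s-t)), and sums of them are collapsed using the identity that for every m > 1 the m distinct m-th roots of unity sum to 0, e.g. 1 + exp(2*I*pi/3) + exp(-2*I*pi/3) = 0.)
A character is irreducible iff <chi, chi> = 1, so this representation is reducible.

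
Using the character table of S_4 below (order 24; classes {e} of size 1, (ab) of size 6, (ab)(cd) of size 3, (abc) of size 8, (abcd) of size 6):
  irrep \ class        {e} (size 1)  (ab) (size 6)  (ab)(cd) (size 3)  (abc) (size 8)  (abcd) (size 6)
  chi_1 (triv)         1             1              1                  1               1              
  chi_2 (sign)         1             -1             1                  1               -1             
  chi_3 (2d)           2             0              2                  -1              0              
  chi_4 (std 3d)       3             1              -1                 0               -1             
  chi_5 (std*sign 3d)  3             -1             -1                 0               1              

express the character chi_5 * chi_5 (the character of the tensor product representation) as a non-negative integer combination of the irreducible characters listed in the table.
chi_5 tensor chi_5 = chi_1 + chi_3 + chi_4 + chi_5 (all other irreducibles have multiplicity 0).

Argument: The character of a tensor product is the pointwise product (chi_5 * chi_5)(C) = chi_5(C) * chi_5(C):
  {e}: (3)*(3), (ab): (-1)*(-1), (ab)(cd): (-1)*(-1), (abc): (0)*(0), (abcd): (1)*(1)
so (chi_5 * chi_5) takes values
  {e} -> 9, (ab) -> 1, (ab)(cd) -> 1, (abc) -> 0, (abcd) -> 1.
Now take the inner product of this character with each irreducible chi from the table, <chi_5*chi_5, chi> = (1/24) sum_C |C| (chi_5*chi_5)(C) conj(chi(C)):
  <chi_5*chi_5, chi_1> = (1/24)[1*(9)*conj(1) + 6*(1)*conj(1) + 3*(1)*conj(1) + 8*(0)*conj(1) + 6*(1)*conj(1)]
      = (1/24)[(9) + (6) + (3) + (0) + (6)] = 24/24 = 1
  <chi_5*chi_5, chi_2> = (1/24)[1*(9)*conj(1) + 6*(1)*conj(-1) + 3*(1)*conj(1) + 8*(0)*conj(1) + 6*(1)*conj(-1)]
      = (1/24)[(9) + (-6) + (3) + (0) + (-6)] = 0/24 = 0
  <chi_5*chi_5, chi_3> = (1/24)[1*(9)*conj(2) + 6*(1)*conj(0) + 3*(1)*conj(2) + 8*(0)*conj(-1) + 6*(1)*conj(0)]
      = (1/24)[(18) + (0) + (6) + (0) + (0)] = 24/24 = 1
  <chi_5*chi_5, chi_4> = (1/24)[1*(9)*conj(3) + 6*(1)*conj(1) + 3*(1)*conj(-1) + 8*(0)*conj(0) + 6*(1)*conj(-1)]
      = (1/24)[(27) + (6) + (-3) + (0) + (-6)] = 24/24 = 1
  <chi_5*chi_5, chi_5> = (1/24)[1*(9)*conj(3) + 6*(1)*conj(-1) + 3*(1)*conj(-1) + 8*(0)*conj(0) + 6*(1)*conj(1)]
      = (1/24)[(27) + (-6) + (-3) + (0) + (6)] = 24/24 = 1
Hence the multiplicities are chi_1: 1, chi_3: 1, chi_4: 1, chi_5: 1. Dimension check: dim(chi_5)*dim(chi_5) = 3*3 = 9 and sum (mult * dim) = 1*1 + 1*2 + 1*3 + 1*3 = 9.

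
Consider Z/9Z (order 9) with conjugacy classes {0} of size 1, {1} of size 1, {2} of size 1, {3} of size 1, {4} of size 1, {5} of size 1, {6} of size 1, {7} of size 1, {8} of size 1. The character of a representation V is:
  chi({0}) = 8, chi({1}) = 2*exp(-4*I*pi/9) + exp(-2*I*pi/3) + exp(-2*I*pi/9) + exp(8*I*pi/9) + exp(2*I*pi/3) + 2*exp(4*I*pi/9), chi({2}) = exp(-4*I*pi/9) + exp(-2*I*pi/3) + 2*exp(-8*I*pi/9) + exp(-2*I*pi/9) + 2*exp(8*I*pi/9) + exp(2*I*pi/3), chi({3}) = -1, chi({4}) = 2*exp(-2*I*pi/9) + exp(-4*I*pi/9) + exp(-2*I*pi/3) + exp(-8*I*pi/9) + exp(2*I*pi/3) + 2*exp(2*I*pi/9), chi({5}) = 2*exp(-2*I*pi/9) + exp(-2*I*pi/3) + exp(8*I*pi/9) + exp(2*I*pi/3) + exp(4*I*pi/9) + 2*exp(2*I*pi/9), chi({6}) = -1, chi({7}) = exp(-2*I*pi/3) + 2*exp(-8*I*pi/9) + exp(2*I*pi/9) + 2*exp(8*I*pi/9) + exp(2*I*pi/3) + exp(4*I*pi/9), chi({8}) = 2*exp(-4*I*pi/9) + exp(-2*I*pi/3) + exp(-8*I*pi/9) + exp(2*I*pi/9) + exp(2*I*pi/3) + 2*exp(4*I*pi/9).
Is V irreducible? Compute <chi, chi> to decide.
Not irreducible (reducible): <chi, chi> = 12 > 1.

<chi, chi> = (1/|G|) sum_C |C| * |chi(C)|^2 = (1/9)[1*|8|^2 + 1*|2*exp(-4*I*pi/9) + exp(-2*I*pi/3) + exp(-2*I*pi/9) + exp(8*I*pi/9) + exp(2*I*pi/3) + 2*exp(4*I*pi/9)|^2 + 1*|exp(-4*I*pi/9) + exp(-2*I*pi/3) + 2*exp(-8*I*pi/9) + exp(-2*I*pi/9) + 2*exp(8*I*pi/9) + exp(2*I*pi/3)|^2 + 1*|-1|^2 + 1*|2*exp(-2*I*pi/9) + exp(-4*I*pi/9) + exp(-2*I*pi/3) + exp(-8*I*pi/9) + exp(2*I*pi/3) + 2*exp(2*I*pi/9)|^2 + 1*|2*exp(-2*I*pi/9) + exp(-2*I*pi/3) + exp(8*I*pi/9) + exp(2*I*pi/3) + exp(4*I*pi/9) + 2*exp(2*I*pi/9)|^2 + 1*|-1|^2 + 1*|exp(-2*I*pi/3) + 2*exp(-8*I*pi/9) + exp(2*I*pi/9) + 2*exp(8*I*pi/9) + exp(2*I*pi/3) + exp(4*I*pi/9)|^2 + 1*|2*exp(-4*I*pi/9) + exp(-2*I*pi/3) + exp(-8*I*pi/9) + exp(2*I*pi/9) + exp(2*I*pi/3) + 2*exp(4*I*pi/9)|^2]
  = (1/9)[(64) + (12 + 7*exp(-2*I*pi/9) + 5*exp(-2*I*pi/3) + 4*exp(-4*I*pi/9) + 10*exp(-8*I*pi/9) + 10*exp(8*I*pi/9) + 4*exp(4*I*pi/9) + 5*exp(2*I*pi/3) + 7*exp(2*I*pi/9)) + (12 + 7*exp(-4*I*pi/9) + 10*exp(-2*I*pi/9) + 5*exp(-2*I*pi/3) + 4*exp(-8*I*pi/9) + 4*exp(8*I*pi/9) + 5*exp(2*I*pi/3) + 10*exp(2*I*pi/9) + 7*exp(4*I*pi/9)) + (1) + (12 + 10*exp(-4*I*pi/9) + 5*exp(-2*I*pi/3) + 4*exp(-2*I*pi/9) + 7*exp(-8*I*pi/9) + 7*exp(8*I*pi/9) + 4*exp(2*I*pi/9) + 5*exp(2*I*pi/3) + 10*exp(4*I*pi/9)) + (12 + 10*exp(-4*I*pi/9) + 5*exp(-2*I*pi/3) + 4*exp(-2*I*pi/9) + 7*exp(-8*I*pi/9) + 7*exp(8*I*pi/9) + 4*exp(2*I*pi/9) + 5*exp(2*I*pi/3) + 10*exp(4*I*pi/9)) + (1) + (12 + 7*exp(-4*I*pi/9) + 10*exp(-2*I*pi/9) + 5*exp(-2*I*pi/3) + 4*exp(-8*I*pi/9) + 4*exp(8*I*pi/9) + 5*exp(2*I*pi/3) + 10*exp(2*I*pi/9) + 7*exp(4*I*pi/9)) + (12 + 7*exp(-2*I*pi/9) + 5*exp(-2*I*pi/3) + 4*exp(-4*I*pi/9) + 10*exp(-8*I*pi/9) + 10*exp(8*I*pi/9) + 4*exp(4*I*pi/9) + 5*exp(2*I*pi/3) + 7*exp(2*I*pi/9))] = 108/9 = 12.
(Exp terms are combined using exp(i*s)*conj(exp(i*t)) = exp(i*(s-t)), and sums of them are collapsed using the identity that for every m > 1 the m distinct m-th roots of unity sum to 0, e.g. 1 + exp(2*I*pi/3) + exp(-2*I*pi/3) = 0.)
A character is irreducible iff <chi, chi> = 1, so this representation is reducible.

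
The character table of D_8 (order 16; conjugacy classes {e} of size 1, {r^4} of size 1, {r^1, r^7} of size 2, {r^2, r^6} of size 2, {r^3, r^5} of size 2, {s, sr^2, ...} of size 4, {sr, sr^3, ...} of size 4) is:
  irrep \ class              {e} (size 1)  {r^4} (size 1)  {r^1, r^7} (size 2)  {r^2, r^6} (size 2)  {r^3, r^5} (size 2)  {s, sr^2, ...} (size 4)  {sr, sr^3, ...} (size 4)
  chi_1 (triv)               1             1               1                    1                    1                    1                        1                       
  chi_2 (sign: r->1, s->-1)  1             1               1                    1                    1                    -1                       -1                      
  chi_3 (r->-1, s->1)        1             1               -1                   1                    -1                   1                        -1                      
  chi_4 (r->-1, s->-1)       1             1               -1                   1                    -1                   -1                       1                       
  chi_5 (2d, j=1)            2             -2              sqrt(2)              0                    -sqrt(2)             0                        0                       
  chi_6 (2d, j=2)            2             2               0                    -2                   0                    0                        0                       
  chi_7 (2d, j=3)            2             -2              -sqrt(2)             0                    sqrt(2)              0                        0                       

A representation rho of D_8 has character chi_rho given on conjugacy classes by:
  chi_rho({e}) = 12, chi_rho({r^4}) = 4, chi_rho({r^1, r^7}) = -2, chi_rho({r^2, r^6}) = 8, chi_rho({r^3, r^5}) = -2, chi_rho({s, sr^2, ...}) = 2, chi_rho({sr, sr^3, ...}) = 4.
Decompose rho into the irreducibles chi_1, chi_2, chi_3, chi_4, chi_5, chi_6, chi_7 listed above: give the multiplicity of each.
Multiplicities: chi_1: 3, chi_2: 0, chi_3: 2, chi_4: 3, chi_5: 1, chi_6: 0, chi_7: 1.

Solution. Use <chi_rho, chi> = (1/|G|) sum_C |C| * chi_rho(C) * conj(chi(C)) with |G| = 16 for each irreducible chi in the table:
  <chi_rho, chi_1> = (1/16)[1*(12)*conj(1) + 1*(4)*conj(1) + 2*(-2)*conj(1) + 2*(8)*conj(1) + 2*(-2)*conj(1) + 4*(2)*conj(1) + 4*(4)*conj(1)]
      = (1/16)[(12) + (4) + (-4) + (16) + (-4) + (8) + (16)] = 48/16 = 3
  <chi_rho, chi_2> = (1/16)[1*(12)*conj(1) + 1*(4)*conj(1) + 2*(-2)*conj(1) + 2*(8)*conj(1) + 2*(-2)*conj(1) + 4*(2)*conj(-1) + 4*(4)*conj(-1)]
      = (1/16)[(12) + (4) + (-4) + (16) + (-4) + (-8) + (-16)] = 0/16 = 0
  <chi_rho, chi_3> = (1/16)[1*(12)*conj(1) + 1*(4)*conj(1) + 2*(-2)*conj(-1) + 2*(8)*conj(1) + 2*(-2)*conj(-1) + 4*(2)*conj(1) + 4*(4)*conj(-1)]
      = (1/16)[(12) + (4) + (4) + (16) + (4) + (8) + (-16)] = 32/16 = 2
  <chi_rho, chi_4> = (1/16)[1*(12)*conj(1) + 1*(4)*conj(1) + 2*(-2)*conj(-1) + 2*(8)*conj(1) + 2*(-2)*conj(-1) + 4*(2)*conj(-1) + 4*(4)*conj(1)]
      = (1/16)[(12) + (4) + (4) + (16) + (4) + (-8) + (16)] = 48/16 = 3
  <chi_rho, chi_5> = (1/16)[1*(12)*conj(2) + 1*(4)*conj(-2) + 2*(-2)*conj(sqrt(2)) + 2*(8)*conj(0) + 2*(-2)*conj(-sqrt(2)) + 4*(2)*conj(0) + 4*(4)*conj(0)]
      = (1/16)[(24) + (-8) + (-4*sqrt(2)) + (0) + (4*sqrt(2)) + (0) + (0)] = 16/16 = 1
  <chi_rho, chi_6> = (1/16)[1*(12)*conj(2) + 1*(4)*conj(2) + 2*(-2)*conj(0) + 2*(8)*conj(-2) + 2*(-2)*conj(0) + 4*(2)*conj(0) + 4*(4)*conj(0)]
      = (1/16)[(24) + (8) + (0) + (-32) + (0) + (0) + (0)] = 0/16 = 0
  <chi_rho, chi_7> = (1/16)[1*(12)*conj(2) + 1*(4)*conj(-2) + 2*(-2)*conj(-sqrt(2)) + 2*(8)*conj(0) + 2*(-2)*conj(sqrt(2)) + 4*(2)*conj(0) + 4*(4)*conj(0)]
      = (1/16)[(24) + (-8) + (4*sqrt(2)) + (0) + (-4*sqrt(2)) + (0) + (0)] = 16/16 = 1
Dimension check: dim(rho) = sum (mult * dim) = 3*1 + 0*1 + 2*1 + 3*1 + 1*2 + 0*2 + 1*2 = 12 = chi_rho(e) = 12.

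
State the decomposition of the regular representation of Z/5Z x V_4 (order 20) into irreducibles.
Each irreducible V_i of dimension d_i appears with multiplicity d_i, i.e. rho_reg = (direct sum over all irreducibles V_i) d_i V_i. The irreducible dimensions for Z/5Z x V_4 are 1, 1, 1, 1, 1, 1, 1, 1, 1, 1, 1, 1, 1, 1, 1, 1, 1, 1, 1, 1: 20 irreducibles of dimension 1, each with multiplicity 1. Total dimension 20*1*1 = 20 = |G|.

Explanation: General theorem: in the regular representation of a finite group G, each irreducible appears with multiplicity equal to its dimension. Check: dim(rho_reg) = sum d_i^2 = 1 + 1 + 1 + 1 + 1 + 1 + 1 + 1 + 1 + 1 + 1 + 1 + 1 + 1 + 1 + 1 + 1 + 1 + 1 + 1 = 20 = |G|.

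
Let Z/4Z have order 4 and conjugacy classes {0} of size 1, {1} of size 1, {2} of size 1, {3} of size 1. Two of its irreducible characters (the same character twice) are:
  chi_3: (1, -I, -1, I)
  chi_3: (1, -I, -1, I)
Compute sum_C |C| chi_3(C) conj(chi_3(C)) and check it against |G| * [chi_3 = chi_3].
Sum = 4 = |G| = 4; so <chi_3, chi_3> = 1 (norm-1 confirms irreducibility).

Explanation: Compute term by term over conjugacy classes (|C| * chi_3(C) * conj(chi_3(C))):
  1*(1)*conj(1) + 1*(-I)*conj(-I) + 1*(-1)*conj(-1) + 1*(I)*conj(I)
  = (1) + (1) + (1) + (1)
  = 4.
(Exp terms are combined using exp(i*s)*conj(exp(i*t)) = exp(i*(s-t)), and sums of them are collapsed using the identity that for every m > 1 the m distinct m-th roots of unity sum to 0, e.g. 1 + exp(2*I*pi/3) + exp(-2*I*pi/3) = 0.)
Dividing by |G| = 4 gives 4/4 = 1, matching the row-orthogonality relation <chi_3, chi_3> = [chi_3 = chi_3].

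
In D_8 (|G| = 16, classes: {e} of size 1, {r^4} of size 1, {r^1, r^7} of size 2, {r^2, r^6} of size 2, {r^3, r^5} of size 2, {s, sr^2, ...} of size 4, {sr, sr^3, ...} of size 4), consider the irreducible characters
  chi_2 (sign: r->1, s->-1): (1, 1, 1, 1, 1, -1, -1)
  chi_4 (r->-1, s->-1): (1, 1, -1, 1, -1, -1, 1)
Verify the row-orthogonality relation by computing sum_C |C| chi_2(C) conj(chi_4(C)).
Sum = 0; so <chi_2, chi_4> = 0 (distinct irreducibles are orthogonal).

Details: Compute term by term over conjugacy classes (|C| * chi_2(C) * conj(chi_4(C))):
  1*(1)*conj(1) + 1*(1)*conj(1) + 2*(1)*conj(-1) + 2*(1)*conj(1) + 2*(1)*conj(-1) + 4*(-1)*conj(-1) + 4*(-1)*conj(1)
  = (1) + (1) + (-2) + (2) + (-2) + (4) + (-4)
  = 0.
Dividing by |G| = 16 gives 0/16 = 0, matching the row-orthogonality relation <chi_2, chi_4> = [chi_2 = chi_4].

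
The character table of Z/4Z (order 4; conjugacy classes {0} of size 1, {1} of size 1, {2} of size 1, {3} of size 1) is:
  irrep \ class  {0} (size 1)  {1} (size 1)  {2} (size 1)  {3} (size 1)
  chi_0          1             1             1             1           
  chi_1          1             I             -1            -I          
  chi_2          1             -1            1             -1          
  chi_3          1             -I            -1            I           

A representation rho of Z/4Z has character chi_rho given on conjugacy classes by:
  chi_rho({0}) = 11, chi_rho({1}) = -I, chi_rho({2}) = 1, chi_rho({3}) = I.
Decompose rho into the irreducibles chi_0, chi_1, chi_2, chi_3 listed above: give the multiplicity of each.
Multiplicities: chi_0: 3, chi_1: 2, chi_2: 3, chi_3: 3.

Proof sketch: Use <chi_rho, chi> = (1/|G|) sum_C |C| * chi_rho(C) * conj(chi(C)) with |G| = 4 for each irreducible chi in the table:
  <chi_rho, chi_0> = (1/4)[1*(11)*conj(1) + 1*(-I)*conj(1) + 1*(1)*conj(1) + 1*(I)*conj(1)]
      = (1/4)[(11) + (-I) + (1) + (I)] = 12/4 = 3
  <chi_rho, chi_1> = (1/4)[1*(11)*conj(1) + 1*(-I)*conj(I) + 1*(1)*conj(-1) + 1*(I)*conj(-I)]
      = (1/4)[(11) + (-1) + (-1) + (-1)] = 8/4 = 2
  <chi_rho, chi_2> = (1/4)[1*(11)*conj(1) + 1*(-I)*conj(-1) + 1*(1)*conj(1) + 1*(I)*conj(-1)]
      = (1/4)[(11) + (I) + (1) + (-I)] = 12/4 = 3
  <chi_rho, chi_3> = (1/4)[1*(11)*conj(1) + 1*(-I)*conj(-I) + 1*(1)*conj(-1) + 1*(I)*conj(I)]
      = (1/4)[(11) + (1) + (-1) + (1)] = 12/4 = 3
(Exp terms are combined using exp(i*s)*conj(exp(i*t)) = exp(i*(s-t)), and sums of them are collapsed using the identity that for every m > 1 the m distinct m-th roots of unity sum to 0, e.g. 1 + exp(2*I*pi/3) + exp(-2*I*pi/3) = 0.)
Dimension check: dim(rho) = sum (mult * dim) = 3*1 + 2*1 + 3*1 + 3*1 = 11 = chi_rho(e) = 11.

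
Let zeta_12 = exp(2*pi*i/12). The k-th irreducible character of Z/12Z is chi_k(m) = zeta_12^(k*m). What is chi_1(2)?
chi_1(2) = zeta_12^2 = exp(I*pi/3)

Details: chi_1(2) = zeta_12^(1*2) = zeta_12^2. Since zeta_12^12 = 1, this equals zeta_12^2 = exp(2*pi*i*2/12) = exp(I*pi/3).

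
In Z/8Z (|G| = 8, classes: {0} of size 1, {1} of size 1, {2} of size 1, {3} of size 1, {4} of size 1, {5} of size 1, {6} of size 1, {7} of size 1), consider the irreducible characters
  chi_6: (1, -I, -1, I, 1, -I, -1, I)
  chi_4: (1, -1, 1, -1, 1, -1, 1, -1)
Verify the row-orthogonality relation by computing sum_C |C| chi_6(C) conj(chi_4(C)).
Sum = 0; so <chi_6, chi_4> = 0 (distinct irreducibles are orthogonal).

Argument: Compute term by term over conjugacy classes (|C| * chi_6(C) * conj(chi_4(C))):
  1*(1)*conj(1) + 1*(-I)*conj(-1) + 1*(-1)*conj(1) + 1*(I)*conj(-1) + 1*(1)*conj(1) + 1*(-I)*conj(-1) + 1*(-1)*conj(1) + 1*(I)*conj(-1)
  = (1) + (I) + (-1) + (-I) + (1) + (I) + (-1) + (-I)
  = 0.
(Exp terms are combined using exp(i*s)*conj(exp(i*t)) = exp(i*(s-t)), and sums of them are collapsed using the identity that for every m > 1 the m distinct m-th roots of unity sum to 0, e.g. 1 + exp(2*I*pi/3) + exp(-2*I*pi/3) = 0.)
Dividing by |G| = 8 gives 0/8 = 0, matching the row-orthogonality relation <chi_6, chi_4> = [chi_6 = chi_4].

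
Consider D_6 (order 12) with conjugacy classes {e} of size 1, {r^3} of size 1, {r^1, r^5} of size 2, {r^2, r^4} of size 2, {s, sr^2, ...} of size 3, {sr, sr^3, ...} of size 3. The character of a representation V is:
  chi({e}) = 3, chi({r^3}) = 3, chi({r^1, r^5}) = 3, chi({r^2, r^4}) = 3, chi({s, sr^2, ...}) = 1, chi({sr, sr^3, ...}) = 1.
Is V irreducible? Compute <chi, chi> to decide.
Not irreducible (reducible): <chi, chi> = 5 > 1.

Argument: <chi, chi> = (1/|G|) sum_C |C| * |chi(C)|^2 = (1/12)[1*|3|^2 + 1*|3|^2 + 2*|3|^2 + 2*|3|^2 + 3*|1|^2 + 3*|1|^2]
  = (1/12)[(9) + (9) + (18) + (18) + (3) + (3)] = 60/12 = 5.
A character is irreducible iff <chi, chi> = 1, so this representation is reducible.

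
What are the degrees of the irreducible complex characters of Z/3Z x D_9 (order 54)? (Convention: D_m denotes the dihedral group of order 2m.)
Dimensions: 1, 1, 1, 1, 1, 1, 2, 2, 2, 2, 2, 2, 2, 2, 2, 2, 2, 2

Reasoning: There are 18 irreducibles (= number of conjugacy classes). Their dimensions d_i satisfy sum d_i^2 = |G| = 54: 1 + 1 + 1 + 1 + 1 + 1 + 4 + 4 + 4 + 4 + 4 + 4 + 4 + 4 + 4 + 4 + 4 + 4 = 54. (For the product with Z/3Z: each of the 3 1-dim characters of Z/3Z tensors with each irrep of D_9, giving 3 copies of each D_9-dimension.)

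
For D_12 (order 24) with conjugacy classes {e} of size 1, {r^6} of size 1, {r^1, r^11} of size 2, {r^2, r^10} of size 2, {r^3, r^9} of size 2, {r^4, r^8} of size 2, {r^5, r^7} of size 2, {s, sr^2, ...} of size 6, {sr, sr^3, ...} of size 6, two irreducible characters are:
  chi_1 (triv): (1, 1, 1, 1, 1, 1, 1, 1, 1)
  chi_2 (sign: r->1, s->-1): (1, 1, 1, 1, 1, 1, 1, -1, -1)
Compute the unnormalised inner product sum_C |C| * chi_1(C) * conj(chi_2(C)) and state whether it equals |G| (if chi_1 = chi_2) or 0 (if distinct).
Sum = 0; so <chi_1, chi_2> = 0 (distinct irreducibles are orthogonal).

Explanation: Compute term by term over conjugacy classes (|C| * chi_1(C) * conj(chi_2(C))):
  1*(1)*conj(1) + 1*(1)*conj(1) + 2*(1)*conj(1) + 2*(1)*conj(1) + 2*(1)*conj(1) + 2*(1)*conj(1) + 2*(1)*conj(1) + 6*(1)*conj(-1) + 6*(1)*conj(-1)
  = (1) + (1) + (2) + (2) + (2) + (2) + (2) + (-6) + (-6)
  = 0.
Dividing by |G| = 24 gives 0/24 = 0, matching the row-orthogonality relation <chi_1, chi_2> = [chi_1 = chi_2].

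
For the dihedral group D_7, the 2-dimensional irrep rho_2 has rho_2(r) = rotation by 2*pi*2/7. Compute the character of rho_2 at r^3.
chi_{rho_2}(r^3) = 2*cos(2*pi*2*3/7) = 2*cos(2*pi/7)

Reasoning: rho_2(r^3) is rotation by angle 2*pi*2*3/7, whose trace is 2*cos(2*pi*2*3/7) = 2*cos(2*pi/7).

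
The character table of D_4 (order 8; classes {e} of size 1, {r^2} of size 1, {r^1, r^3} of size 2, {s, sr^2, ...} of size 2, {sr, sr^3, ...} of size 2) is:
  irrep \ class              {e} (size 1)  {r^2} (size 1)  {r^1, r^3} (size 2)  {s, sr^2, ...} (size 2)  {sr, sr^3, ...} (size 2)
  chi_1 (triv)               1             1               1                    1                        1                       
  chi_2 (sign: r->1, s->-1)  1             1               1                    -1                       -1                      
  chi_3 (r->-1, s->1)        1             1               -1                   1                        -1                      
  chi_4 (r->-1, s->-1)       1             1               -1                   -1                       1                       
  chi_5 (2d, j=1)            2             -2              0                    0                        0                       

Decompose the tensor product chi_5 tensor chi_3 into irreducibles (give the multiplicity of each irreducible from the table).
chi_5 tensor chi_3 = chi_5 (all other irreducibles have multiplicity 0).

Explanation: The character of a tensor product is the pointwise product (chi_5 * chi_3)(C) = chi_5(C) * chi_3(C):
  {e}: (2)*(1), {r^2}: (-2)*(1), {r^1, r^3}: (0)*(-1), {s, sr^2, ...}: (0)*(1), {sr, sr^3, ...}: (0)*(-1)
so (chi_5 * chi_3) takes values
  {e} -> 2, {r^2} -> -2, {r^1, r^3} -> 0, {s, sr^2, ...} -> 0, {sr, sr^3, ...} -> 0.
Now take the inner product of this character with each irreducible chi from the table, <chi_5*chi_3, chi> = (1/8) sum_C |C| (chi_5*chi_3)(C) conj(chi(C)):
  <chi_5*chi_3, chi_1> = (1/8)[1*(2)*conj(1) + 1*(-2)*conj(1) + 2*(0)*conj(1) + 2*(0)*conj(1) + 2*(0)*conj(1)]
      = (1/8)[(2) + (-2) + (0) + (0) + (0)] = 0/8 = 0
  <chi_5*chi_3, chi_2> = (1/8)[1*(2)*conj(1) + 1*(-2)*conj(1) + 2*(0)*conj(1) + 2*(0)*conj(-1) + 2*(0)*conj(-1)]
      = (1/8)[(2) + (-2) + (0) + (0) + (0)] = 0/8 = 0
  <chi_5*chi_3, chi_3> = (1/8)[1*(2)*conj(1) + 1*(-2)*conj(1) + 2*(0)*conj(-1) + 2*(0)*conj(1) + 2*(0)*conj(-1)]
      = (1/8)[(2) + (-2) + (0) + (0) + (0)] = 0/8 = 0
  <chi_5*chi_3, chi_4> = (1/8)[1*(2)*conj(1) + 1*(-2)*conj(1) + 2*(0)*conj(-1) + 2*(0)*conj(-1) + 2*(0)*conj(1)]
      = (1/8)[(2) + (-2) + (0) + (0) + (0)] = 0/8 = 0
  <chi_5*chi_3, chi_5> = (1/8)[1*(2)*conj(2) + 1*(-2)*conj(-2) + 2*(0)*conj(0) + 2*(0)*conj(0) + 2*(0)*conj(0)]
      = (1/8)[(4) + (4) + (0) + (0) + (0)] = 8/8 = 1
Hence the multiplicities are chi_5: 1. Dimension check: dim(chi_5)*dim(chi_3) = 2*1 = 2 and sum (mult * dim) = 1*2 = 2.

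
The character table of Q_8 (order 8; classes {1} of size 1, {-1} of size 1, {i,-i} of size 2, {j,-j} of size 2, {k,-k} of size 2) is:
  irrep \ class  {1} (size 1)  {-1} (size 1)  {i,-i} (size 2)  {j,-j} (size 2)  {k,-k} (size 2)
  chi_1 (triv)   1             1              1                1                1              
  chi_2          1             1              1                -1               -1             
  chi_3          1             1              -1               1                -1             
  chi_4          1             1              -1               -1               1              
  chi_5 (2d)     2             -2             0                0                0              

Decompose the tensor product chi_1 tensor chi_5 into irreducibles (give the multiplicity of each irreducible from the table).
chi_1 tensor chi_5 = chi_5 (all other irreducibles have multiplicity 0).

Solution. The character of a tensor product is the pointwise product (chi_1 * chi_5)(C) = chi_1(C) * chi_5(C):
  {1}: (1)*(2), {-1}: (1)*(-2), {i,-i}: (1)*(0), {j,-j}: (1)*(0), {k,-k}: (1)*(0)
so (chi_1 * chi_5) takes values
  {1} -> 2, {-1} -> -2, {i,-i} -> 0, {j,-j} -> 0, {k,-k} -> 0.
Now take the inner product of this character with each irreducible chi from the table, <chi_1*chi_5, chi> = (1/8) sum_C |C| (chi_1*chi_5)(C) conj(chi(C)):
  <chi_1*chi_5, chi_1> = (1/8)[1*(2)*conj(1) + 1*(-2)*conj(1) + 2*(0)*conj(1) + 2*(0)*conj(1) + 2*(0)*conj(1)]
      = (1/8)[(2) + (-2) + (0) + (0) + (0)] = 0/8 = 0
  <chi_1*chi_5, chi_2> = (1/8)[1*(2)*conj(1) + 1*(-2)*conj(1) + 2*(0)*conj(1) + 2*(0)*conj(-1) + 2*(0)*conj(-1)]
      = (1/8)[(2) + (-2) + (0) + (0) + (0)] = 0/8 = 0
  <chi_1*chi_5, chi_3> = (1/8)[1*(2)*conj(1) + 1*(-2)*conj(1) + 2*(0)*conj(-1) + 2*(0)*conj(1) + 2*(0)*conj(-1)]
      = (1/8)[(2) + (-2) + (0) + (0) + (0)] = 0/8 = 0
  <chi_1*chi_5, chi_4> = (1/8)[1*(2)*conj(1) + 1*(-2)*conj(1) + 2*(0)*conj(-1) + 2*(0)*conj(-1) + 2*(0)*conj(1)]
      = (1/8)[(2) + (-2) + (0) + (0) + (0)] = 0/8 = 0
  <chi_1*chi_5, chi_5> = (1/8)[1*(2)*conj(2) + 1*(-2)*conj(-2) + 2*(0)*conj(0) + 2*(0)*conj(0) + 2*(0)*conj(0)]
      = (1/8)[(4) + (4) + (0) + (0) + (0)] = 8/8 = 1
Hence the multiplicities are chi_5: 1. Dimension check: dim(chi_1)*dim(chi_5) = 1*2 = 2 and sum (mult * dim) = 1*2 = 2.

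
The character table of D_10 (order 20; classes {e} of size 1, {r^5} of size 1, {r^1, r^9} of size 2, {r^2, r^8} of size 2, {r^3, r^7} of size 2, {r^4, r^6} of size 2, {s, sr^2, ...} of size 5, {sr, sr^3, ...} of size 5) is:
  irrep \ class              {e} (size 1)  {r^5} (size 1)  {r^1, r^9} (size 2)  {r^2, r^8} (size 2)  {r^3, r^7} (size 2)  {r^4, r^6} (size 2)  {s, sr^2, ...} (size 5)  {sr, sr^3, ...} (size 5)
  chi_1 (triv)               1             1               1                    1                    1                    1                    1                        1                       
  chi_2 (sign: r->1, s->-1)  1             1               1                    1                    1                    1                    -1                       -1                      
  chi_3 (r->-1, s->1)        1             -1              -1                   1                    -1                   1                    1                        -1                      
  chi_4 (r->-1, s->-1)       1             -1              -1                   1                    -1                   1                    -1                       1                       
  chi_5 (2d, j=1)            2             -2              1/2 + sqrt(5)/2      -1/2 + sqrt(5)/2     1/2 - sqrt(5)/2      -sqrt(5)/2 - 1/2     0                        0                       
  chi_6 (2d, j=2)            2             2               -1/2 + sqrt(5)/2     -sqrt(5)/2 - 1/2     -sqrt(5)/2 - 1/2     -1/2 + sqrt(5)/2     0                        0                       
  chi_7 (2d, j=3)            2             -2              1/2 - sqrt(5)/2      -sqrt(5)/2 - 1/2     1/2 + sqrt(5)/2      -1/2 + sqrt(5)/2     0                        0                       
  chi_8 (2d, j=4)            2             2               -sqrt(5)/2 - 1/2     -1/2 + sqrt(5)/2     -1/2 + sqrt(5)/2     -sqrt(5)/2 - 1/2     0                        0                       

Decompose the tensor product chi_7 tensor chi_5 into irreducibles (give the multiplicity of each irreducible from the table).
chi_7 tensor chi_5 = chi_6 + chi_8 (all other irreducibles have multiplicity 0).

Why: The character of a tensor product is the pointwise product (chi_7 * chi_5)(C) = chi_7(C) * chi_5(C):
  {e}: (2)*(2), {r^5}: (-2)*(-2), {r^1, r^9}: (1/2 - sqrt(5)/2)*(1/2 + sqrt(5)/2), {r^2, r^8}: (-sqrt(5)/2 - 1/2)*(-1/2 + sqrt(5)/2), {r^3, r^7}: (1/2 + sqrt(5)/2)*(1/2 - sqrt(5)/2), {r^4, r^6}: (-1/2 + sqrt(5)/2)*(-sqrt(5)/2 - 1/2), {s, sr^2, ...}: (0)*(0), {sr, sr^3, ...}: (0)*(0)
so (chi_7 * chi_5) takes values
  {e} -> 4, {r^5} -> 4, {r^1, r^9} -> -1, {r^2, r^8} -> -1, {r^3, r^7} -> -1, {r^4, r^6} -> -1, {s, sr^2, ...} -> 0, {sr, sr^3, ...} -> 0.
Now take the inner product of this character with each irreducible chi from the table, <chi_7*chi_5, chi> = (1/20) sum_C |C| (chi_7*chi_5)(C) conj(chi(C)):
  <chi_7*chi_5, chi_1> = (1/20)[1*(4)*conj(1) + 1*(4)*conj(1) + 2*(-1)*conj(1) + 2*(-1)*conj(1) + 2*(-1)*conj(1) + 2*(-1)*conj(1) + 5*(0)*conj(1) + 5*(0)*conj(1)]
      = (1/20)[(4) + (4) + (-2) + (-2) + (-2) + (-2) + (0) + (0)] = 0/20 = 0
  <chi_7*chi_5, chi_2> = (1/20)[1*(4)*conj(1) + 1*(4)*conj(1) + 2*(-1)*conj(1) + 2*(-1)*conj(1) + 2*(-1)*conj(1) + 2*(-1)*conj(1) + 5*(0)*conj(-1) + 5*(0)*conj(-1)]
      = (1/20)[(4) + (4) + (-2) + (-2) + (-2) + (-2) + (0) + (0)] = 0/20 = 0
  <chi_7*chi_5, chi_3> = (1/20)[1*(4)*conj(1) + 1*(4)*conj(-1) + 2*(-1)*conj(-1) + 2*(-1)*conj(1) + 2*(-1)*conj(-1) + 2*(-1)*conj(1) + 5*(0)*conj(1) + 5*(0)*conj(-1)]
      = (1/20)[(4) + (-4) + (2) + (-2) + (2) + (-2) + (0) + (0)] = 0/20 = 0
  <chi_7*chi_5, chi_4> = (1/20)[1*(4)*conj(1) + 1*(4)*conj(-1) + 2*(-1)*conj(-1) + 2*(-1)*conj(1) + 2*(-1)*conj(-1) + 2*(-1)*conj(1) + 5*(0)*conj(-1) + 5*(0)*conj(1)]
      = (1/20)[(4) + (-4) + (2) + (-2) + (2) + (-2) + (0) + (0)] = 0/20 = 0
  <chi_7*chi_5, chi_5> = (1/20)[1*(4)*conj(2) + 1*(4)*conj(-2) + 2*(-1)*conj(1/2 + sqrt(5)/2) + 2*(-1)*conj(-1/2 + sqrt(5)/2) + 2*(-1)*conj(1/2 - sqrt(5)/2) + 2*(-1)*conj(-sqrt(5)/2 - 1/2) + 5*(0)*conj(0) + 5*(0)*conj(0)]
      = (1/20)[(8) + (-8) + (-sqrt(5) - 1) + (1 - sqrt(5)) + (-1 + sqrt(5)) + (1 + sqrt(5)) + (0) + (0)] = 0/20 = 0
  <chi_7*chi_5, chi_6> = (1/20)[1*(4)*conj(2) + 1*(4)*conj(2) + 2*(-1)*conj(-1/2 + sqrt(5)/2) + 2*(-1)*conj(-sqrt(5)/2 - 1/2) + 2*(-1)*conj(-sqrt(5)/2 - 1/2) + 2*(-1)*conj(-1/2 + sqrt(5)/2) + 5*(0)*conj(0) + 5*(0)*conj(0)]
      = (1/20)[(8) + (8) + (1 - sqrt(5)) + (1 + sqrt(5)) + (1 + sqrt(5)) + (1 - sqrt(5)) + (0) + (0)] = 20/20 = 1
  <chi_7*chi_5, chi_7> = (1/20)[1*(4)*conj(2) + 1*(4)*conj(-2) + 2*(-1)*conj(1/2 - sqrt(5)/2) + 2*(-1)*conj(-sqrt(5)/2 - 1/2) + 2*(-1)*conj(1/2 + sqrt(5)/2) + 2*(-1)*conj(-1/2 + sqrt(5)/2) + 5*(0)*conj(0) + 5*(0)*conj(0)]
      = (1/20)[(8) + (-8) + (-1 + sqrt(5)) + (1 + sqrt(5)) + (-sqrt(5) - 1) + (1 - sqrt(5)) + (0) + (0)] = 0/20 = 0
  <chi_7*chi_5, chi_8> = (1/20)[1*(4)*conj(2) + 1*(4)*conj(2) + 2*(-1)*conj(-sqrt(5)/2 - 1/2) + 2*(-1)*conj(-1/2 + sqrt(5)/2) + 2*(-1)*conj(-1/2 + sqrt(5)/2) + 2*(-1)*conj(-sqrt(5)/2 - 1/2) + 5*(0)*conj(0) + 5*(0)*conj(0)]
      = (1/20)[(8) + (8) + (1 + sqrt(5)) + (1 - sqrt(5)) + (1 - sqrt(5)) + (1 + sqrt(5)) + (0) + (0)] = 20/20 = 1
Hence the multiplicities are chi_6: 1, chi_8: 1. Dimension check: dim(chi_7)*dim(chi_5) = 2*2 = 4 and sum (mult * dim) = 1*2 + 1*2 = 4.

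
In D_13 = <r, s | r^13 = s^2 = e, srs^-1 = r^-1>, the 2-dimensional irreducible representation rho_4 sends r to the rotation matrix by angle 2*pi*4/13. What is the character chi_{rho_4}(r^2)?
chi_{rho_4}(r^2) = 2*cos(2*pi*4*2/13) = -2*cos(3*pi/13)

Why: rho_4(r^2) is rotation by angle 2*pi*4*2/13, whose trace is 2*cos(2*pi*4*2/13) = -2*cos(3*pi/13).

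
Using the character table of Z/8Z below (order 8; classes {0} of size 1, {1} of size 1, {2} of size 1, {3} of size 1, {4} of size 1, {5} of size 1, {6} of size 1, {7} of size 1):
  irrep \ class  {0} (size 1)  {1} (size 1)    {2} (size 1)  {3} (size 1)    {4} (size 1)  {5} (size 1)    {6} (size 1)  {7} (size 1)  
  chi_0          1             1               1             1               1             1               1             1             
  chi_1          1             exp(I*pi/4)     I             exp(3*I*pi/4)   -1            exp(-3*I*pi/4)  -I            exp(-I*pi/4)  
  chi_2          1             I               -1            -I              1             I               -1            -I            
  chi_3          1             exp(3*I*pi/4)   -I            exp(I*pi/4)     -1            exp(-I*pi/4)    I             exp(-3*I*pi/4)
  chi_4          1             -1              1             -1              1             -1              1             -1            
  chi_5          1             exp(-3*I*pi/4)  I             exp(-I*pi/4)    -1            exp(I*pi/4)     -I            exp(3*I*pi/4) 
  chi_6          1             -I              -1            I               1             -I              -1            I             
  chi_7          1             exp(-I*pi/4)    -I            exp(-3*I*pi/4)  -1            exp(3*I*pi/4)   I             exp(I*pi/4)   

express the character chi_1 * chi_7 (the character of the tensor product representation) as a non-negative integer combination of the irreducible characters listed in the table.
chi_1 tensor chi_7 = chi_0 (all other irreducibles have multiplicity 0).

Justification: The character of a tensor product is the pointwise product (chi_1 * chi_7)(C) = chi_1(C) * chi_7(C):
  {0}: (1)*(1), {1}: (exp(I*pi/4))*(exp(-I*pi/4)), {2}: (I)*(-I), {3}: (exp(3*I*pi/4))*(exp(-3*I*pi/4)), {4}: (-1)*(-1), {5}: (exp(-3*I*pi/4))*(exp(3*I*pi/4)), {6}: (-I)*(I), {7}: (exp(-I*pi/4))*(exp(I*pi/4))
so (chi_1 * chi_7) takes values
  {0} -> 1, {1} -> 1, {2} -> 1, {3} -> 1, {4} -> 1, {5} -> 1, {6} -> 1, {7} -> 1.
Now take the inner product of this character with each irreducible chi from the table, <chi_1*chi_7, chi> = (1/8) sum_C |C| (chi_1*chi_7)(C) conj(chi(C)):
  <chi_1*chi_7, chi_0> = (1/8)[1*(1)*conj(1) + 1*(1)*conj(1) + 1*(1)*conj(1) + 1*(1)*conj(1) + 1*(1)*conj(1) + 1*(1)*conj(1) + 1*(1)*conj(1) + 1*(1)*conj(1)]
      = (1/8)[(1) + (1) + (1) + (1) + (1) + (1) + (1) + (1)] = 8/8 = 1
  <chi_1*chi_7, chi_1> = (1/8)[1*(1)*conj(1) + 1*(1)*conj(exp(I*pi/4)) + 1*(1)*conj(I) + 1*(1)*conj(exp(3*I*pi/4)) + 1*(1)*conj(-1) + 1*(1)*conj(exp(-3*I*pi/4)) + 1*(1)*conj(-I) + 1*(1)*conj(exp(-I*pi/4))]
      = (1/8)[(1) + (exp(-I*pi/4)) + (-I) + (exp(-3*I*pi/4)) + (-1) + (exp(3*I*pi/4)) + (I) + (exp(I*pi/4))] = 0/8 = 0
  <chi_1*chi_7, chi_2> = (1/8)[1*(1)*conj(1) + 1*(1)*conj(I) + 1*(1)*conj(-1) + 1*(1)*conj(-I) + 1*(1)*conj(1) + 1*(1)*conj(I) + 1*(1)*conj(-1) + 1*(1)*conj(-I)]
      = (1/8)[(1) + (-I) + (-1) + (I) + (1) + (-I) + (-1) + (I)] = 0/8 = 0
  <chi_1*chi_7, chi_3> = (1/8)[1*(1)*conj(1) + 1*(1)*conj(exp(3*I*pi/4)) + 1*(1)*conj(-I) + 1*(1)*conj(exp(I*pi/4)) + 1*(1)*conj(-1) + 1*(1)*conj(exp(-I*pi/4)) + 1*(1)*conj(I) + 1*(1)*conj(exp(-3*I*pi/4))]
      = (1/8)[(1) + (exp(-3*I*pi/4)) + (I) + (exp(-I*pi/4)) + (-1) + (exp(I*pi/4)) + (-I) + (exp(3*I*pi/4))] = 0/8 = 0
  <chi_1*chi_7, chi_4> = (1/8)[1*(1)*conj(1) + 1*(1)*conj(-1) + 1*(1)*conj(1) + 1*(1)*conj(-1) + 1*(1)*conj(1) + 1*(1)*conj(-1) + 1*(1)*conj(1) + 1*(1)*conj(-1)]
      = (1/8)[(1) + (-1) + (1) + (-1) + (1) + (-1) + (1) + (-1)] = 0/8 = 0
  <chi_1*chi_7, chi_5> = (1/8)[1*(1)*conj(1) + 1*(1)*conj(exp(-3*I*pi/4)) + 1*(1)*conj(I) + 1*(1)*conj(exp(-I*pi/4)) + 1*(1)*conj(-1) + 1*(1)*conj(exp(I*pi/4)) + 1*(1)*conj(-I) + 1*(1)*conj(exp(3*I*pi/4))]
      = (1/8)[(1) + (exp(3*I*pi/4)) + (-I) + (exp(I*pi/4)) + (-1) + (exp(-I*pi/4)) + (I) + (exp(-3*I*pi/4))] = 0/8 = 0
  <chi_1*chi_7, chi_6> = (1/8)[1*(1)*conj(1) + 1*(1)*conj(-I) + 1*(1)*conj(-1) + 1*(1)*conj(I) + 1*(1)*conj(1) + 1*(1)*conj(-I) + 1*(1)*conj(-1) + 1*(1)*conj(I)]
      = (1/8)[(1) + (I) + (-1) + (-I) + (1) + (I) + (-1) + (-I)] = 0/8 = 0
  <chi_1*chi_7, chi_7> = (1/8)[1*(1)*conj(1) + 1*(1)*conj(exp(-I*pi/4)) + 1*(1)*conj(-I) + 1*(1)*conj(exp(-3*I*pi/4)) + 1*(1)*conj(-1) + 1*(1)*conj(exp(3*I*pi/4)) + 1*(1)*conj(I) + 1*(1)*conj(exp(I*pi/4))]
      = (1/8)[(1) + (exp(I*pi/4)) + (I) + (exp(3*I*pi/4)) + (-1) + (exp(-3*I*pi/4)) + (-I) + (exp(-I*pi/4))] = 0/8 = 0
(Exp terms are combined using exp(i*s)*conj(exp(i*t)) = exp(i*(s-t)), and sums of them are collapsed using the identity that for every m > 1 the m distinct m-th roots of unity sum to 0, e.g. 1 + exp(2*I*pi/3) + exp(-2*I*pi/3) = 0.)
Hence the multiplicities are chi_0: 1. Dimension check: dim(chi_1)*dim(chi_7) = 1*1 = 1 and sum (mult * dim) = 1*1 = 1.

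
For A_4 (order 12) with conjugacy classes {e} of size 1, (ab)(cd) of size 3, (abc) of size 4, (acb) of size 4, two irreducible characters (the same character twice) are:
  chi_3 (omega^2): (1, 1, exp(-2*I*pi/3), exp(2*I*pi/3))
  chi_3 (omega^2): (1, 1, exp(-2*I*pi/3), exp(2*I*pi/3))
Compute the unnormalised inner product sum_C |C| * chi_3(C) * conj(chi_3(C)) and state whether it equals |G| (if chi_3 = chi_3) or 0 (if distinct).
Sum = 12 = |G| = 12; so <chi_3, chi_3> = 1 (norm-1 confirms irreducibility).

Why: Compute term by term over conjugacy classes (|C| * chi_3(C) * conj(chi_3(C))):
  1*(1)*conj(1) + 3*(1)*conj(1) + 4*(exp(-2*I*pi/3))*conj(exp(-2*I*pi/3)) + 4*(exp(2*I*pi/3))*conj(exp(2*I*pi/3))
  = (1) + (3) + (4) + (4)
  = 12.
(Exp terms are combined using exp(i*s)*conj(exp(i*t)) = exp(i*(s-t)), and sums of them are collapsed using the identity that for every m > 1 the m distinct m-th roots of unity sum to 0, e.g. 1 + exp(2*I*pi/3) + exp(-2*I*pi/3) = 0.)
Dividing by |G| = 12 gives 12/12 = 1, matching the row-orthogonality relation <chi_3, chi_3> = [chi_3 = chi_3].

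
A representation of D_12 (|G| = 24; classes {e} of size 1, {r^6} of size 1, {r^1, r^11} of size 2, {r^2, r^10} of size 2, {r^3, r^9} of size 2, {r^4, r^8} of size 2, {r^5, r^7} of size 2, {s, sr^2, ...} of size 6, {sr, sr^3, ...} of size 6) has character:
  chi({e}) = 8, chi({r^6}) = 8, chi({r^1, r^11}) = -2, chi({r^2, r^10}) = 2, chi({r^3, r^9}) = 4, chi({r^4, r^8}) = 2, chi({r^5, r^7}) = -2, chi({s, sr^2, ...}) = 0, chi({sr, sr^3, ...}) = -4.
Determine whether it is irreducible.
Not irreducible (reducible): <chi, chi> = 12 > 1.

Argument: <chi, chi> = (1/|G|) sum_C |C| * |chi(C)|^2 = (1/24)[1*|8|^2 + 1*|8|^2 + 2*|-2|^2 + 2*|2|^2 + 2*|4|^2 + 2*|2|^2 + 2*|-2|^2 + 6*|0|^2 + 6*|-4|^2]
  = (1/24)[(64) + (64) + (8) + (8) + (32) + (8) + (8) + (0) + (96)] = 288/24 = 12.
A character is irreducible iff <chi, chi> = 1, so this representation is reducible.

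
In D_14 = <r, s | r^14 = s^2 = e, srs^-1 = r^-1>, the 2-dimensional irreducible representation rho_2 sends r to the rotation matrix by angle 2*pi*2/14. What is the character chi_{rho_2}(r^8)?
chi_{rho_2}(r^8) = 2*cos(2*pi*2*8/14) = 2*cos(16*pi/7)

Why: rho_2(r^8) is rotation by angle 2*pi*2*8/14, whose trace is 2*cos(2*pi*2*8/14) = 2*cos(16*pi/7).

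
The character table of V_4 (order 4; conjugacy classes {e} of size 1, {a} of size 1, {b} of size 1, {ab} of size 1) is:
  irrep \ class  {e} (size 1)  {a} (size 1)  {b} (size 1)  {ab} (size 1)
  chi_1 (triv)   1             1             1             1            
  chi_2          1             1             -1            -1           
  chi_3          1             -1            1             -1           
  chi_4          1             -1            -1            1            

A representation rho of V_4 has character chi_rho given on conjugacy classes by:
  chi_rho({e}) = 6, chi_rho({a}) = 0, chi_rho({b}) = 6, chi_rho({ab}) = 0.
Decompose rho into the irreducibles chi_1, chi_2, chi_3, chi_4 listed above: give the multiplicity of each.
Multiplicities: chi_1: 3, chi_2: 0, chi_3: 3, chi_4: 0.

Use <chi_rho, chi> = (1/|G|) sum_C |C| * chi_rho(C) * conj(chi(C)) with |G| = 4 for each irreducible chi in the table:
  <chi_rho, chi_1> = (1/4)[1*(6)*conj(1) + 1*(0)*conj(1) + 1*(6)*conj(1) + 1*(0)*conj(1)]
      = (1/4)[(6) + (0) + (6) + (0)] = 12/4 = 3
  <chi_rho, chi_2> = (1/4)[1*(6)*conj(1) + 1*(0)*conj(1) + 1*(6)*conj(-1) + 1*(0)*conj(-1)]
      = (1/4)[(6) + (0) + (-6) + (0)] = 0/4 = 0
  <chi_rho, chi_3> = (1/4)[1*(6)*conj(1) + 1*(0)*conj(-1) + 1*(6)*conj(1) + 1*(0)*conj(-1)]
      = (1/4)[(6) + (0) + (6) + (0)] = 12/4 = 3
  <chi_rho, chi_4> = (1/4)[1*(6)*conj(1) + 1*(0)*conj(-1) + 1*(6)*conj(-1) + 1*(0)*conj(1)]
      = (1/4)[(6) + (0) + (-6) + (0)] = 0/4 = 0
Dimension check: dim(rho) = sum (mult * dim) = 3*1 + 0*1 + 3*1 + 0*1 = 6 = chi_rho(e) = 6.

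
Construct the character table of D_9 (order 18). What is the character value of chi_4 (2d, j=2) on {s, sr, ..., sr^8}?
Conjugacy classes: {e} of size 1, {r^1, r^8} of size 2, {r^2, r^7} of size 2, {r^3, r^6} of size 2, {r^4, r^5} of size 2, {s, sr, ..., sr^8} of size 9.
Character table:
  irrep \ class              {e} (size 1)  {r^1, r^8} (size 2)  {r^2, r^7} (size 2)  {r^3, r^6} (size 2)  {r^4, r^5} (size 2)  {s, sr, ..., sr^8} (size 9)
  chi_1 (triv)               1             1                    1                    1                    1                    1                          
  chi_2 (sign: r->1, s->-1)  1             1                    1                    1                    1                    -1                         
  chi_3 (2d, j=1)            2             2*cos(2*pi/9)        2*cos(4*pi/9)        -1                   -2*cos(pi/9)         0                          
  chi_4 (2d, j=2)            2             2*cos(4*pi/9)        -2*cos(pi/9)         -1                   2*cos(2*pi/9)        0                          
  chi_5 (2d, j=3)            2             -1                   -1                   2                    -1                   0                          
  chi_6 (2d, j=4)            2             -2*cos(pi/9)         2*cos(2*pi/9)        -1                   2*cos(4*pi/9)        0                          

Spot check: chi_4 (2d, j=2) on {s, sr, ..., sr^8} = 0.

Explanation: D_9 has order 2*9 = 18 with 6 conjugacy classes, hence 6 irreducibles. Sum of squared dims 1 + 1 + 4 + 4 + 4 + 4 = 18 = |G|. Linear characters come from the abelianisation; the 2-dimensional irreps have character r^k -> 2*cos(2*pi*j*k/9), reflections -> 0.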